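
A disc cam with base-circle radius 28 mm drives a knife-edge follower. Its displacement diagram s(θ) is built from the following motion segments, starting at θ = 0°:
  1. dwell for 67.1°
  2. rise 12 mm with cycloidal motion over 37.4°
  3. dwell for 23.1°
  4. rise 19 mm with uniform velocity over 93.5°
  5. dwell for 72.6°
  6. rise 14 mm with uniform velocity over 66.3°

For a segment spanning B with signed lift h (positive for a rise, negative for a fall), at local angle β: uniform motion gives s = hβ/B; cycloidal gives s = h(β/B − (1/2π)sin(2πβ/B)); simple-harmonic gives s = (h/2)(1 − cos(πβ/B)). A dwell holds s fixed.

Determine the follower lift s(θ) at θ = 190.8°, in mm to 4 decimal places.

seg 1 [0°–67.1°] dwell: s stays 0.0000
seg 2 [67.1°–104.5°] cycloidal, h=12: full span → s += 12 → s = 12.0000
seg 3 [104.5°–127.6°] dwell: s stays 12.0000
seg 4 [127.6°–221.1°] uniform, h=19: θ=190.8° here. β=63.2, B=93.5. 19·63.2/93.5 = 12.8428 → s = 24.8428

24.8428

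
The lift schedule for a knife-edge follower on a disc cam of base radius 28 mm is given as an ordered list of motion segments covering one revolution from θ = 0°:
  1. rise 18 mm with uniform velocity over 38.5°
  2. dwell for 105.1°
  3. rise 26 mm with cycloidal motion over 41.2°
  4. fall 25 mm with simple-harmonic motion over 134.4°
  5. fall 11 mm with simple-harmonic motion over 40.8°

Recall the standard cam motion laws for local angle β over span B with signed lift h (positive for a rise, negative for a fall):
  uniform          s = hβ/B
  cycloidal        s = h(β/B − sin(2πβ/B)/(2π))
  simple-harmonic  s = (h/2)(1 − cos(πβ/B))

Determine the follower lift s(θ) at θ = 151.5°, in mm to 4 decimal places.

seg 1 [0°–38.5°] uniform, h=18: full span → s += 18 → s = 18.0000
seg 2 [38.5°–143.6°] dwell: s stays 18.0000
seg 3 [143.6°–184.8°] cycloidal, h=26: θ=151.5° here. β=7.9, B=41.2. 26·(0.1917 − sin(2π·0.1917)/(2π)) = 1.1215 → s = 19.1215

19.1215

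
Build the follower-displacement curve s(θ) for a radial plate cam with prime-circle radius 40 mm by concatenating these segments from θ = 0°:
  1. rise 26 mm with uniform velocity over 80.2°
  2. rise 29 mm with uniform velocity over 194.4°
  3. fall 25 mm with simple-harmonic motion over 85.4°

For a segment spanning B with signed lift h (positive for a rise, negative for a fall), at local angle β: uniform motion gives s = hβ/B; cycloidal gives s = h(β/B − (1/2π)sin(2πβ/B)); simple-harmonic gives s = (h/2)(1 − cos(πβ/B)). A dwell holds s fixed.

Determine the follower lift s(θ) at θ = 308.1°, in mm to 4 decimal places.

seg 1 [0°–80.2°] uniform, h=26: full span → s += 26 → s = 26.0000
seg 2 [80.2°–274.6°] uniform, h=29: full span → s += 29 → s = 55.0000
seg 3 [274.6°–360°] simple-harmonic, h=-25: θ=308.1° here. β=33.5, B=85.4. -25/2·(1 − cos(π·0.3923)) = -8.3498 → s = 46.6502

46.6502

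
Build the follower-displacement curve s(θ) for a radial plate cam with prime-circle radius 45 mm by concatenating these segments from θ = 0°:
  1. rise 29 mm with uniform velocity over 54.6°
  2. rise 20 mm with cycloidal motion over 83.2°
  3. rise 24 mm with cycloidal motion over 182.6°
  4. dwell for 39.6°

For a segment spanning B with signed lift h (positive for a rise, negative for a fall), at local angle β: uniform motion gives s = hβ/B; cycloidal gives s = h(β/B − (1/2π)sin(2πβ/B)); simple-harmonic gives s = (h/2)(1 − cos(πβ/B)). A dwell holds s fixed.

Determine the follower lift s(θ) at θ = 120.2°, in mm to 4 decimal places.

seg 1 [0°–54.6°] uniform, h=29: full span → s += 29 → s = 29.0000
seg 2 [54.6°–137.8°] cycloidal, h=20: θ=120.2° here. β=65.6, B=83.2. 20·(0.7885 − sin(2π·0.7885)/(2π)) = 18.8598 → s = 47.8598

47.8598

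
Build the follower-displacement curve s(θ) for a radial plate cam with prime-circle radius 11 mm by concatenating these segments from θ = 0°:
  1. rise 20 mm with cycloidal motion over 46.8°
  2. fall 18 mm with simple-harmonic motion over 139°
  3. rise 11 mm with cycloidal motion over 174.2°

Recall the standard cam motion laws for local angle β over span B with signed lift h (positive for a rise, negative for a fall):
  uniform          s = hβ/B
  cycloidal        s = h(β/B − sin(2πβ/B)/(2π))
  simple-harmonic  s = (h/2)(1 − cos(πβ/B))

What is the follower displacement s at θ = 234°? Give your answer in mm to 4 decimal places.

seg 1 [0°–46.8°] cycloidal, h=20: full span → s += 20 → s = 20.0000
seg 2 [46.8°–185.8°] simple-harmonic, h=-18: full span → s += -18 → s = 2.0000
seg 3 [185.8°–360°] cycloidal, h=11: θ=234° here. β=48.2, B=174.2. 11·(0.2767 − sin(2π·0.2767)/(2π)) = 1.3175 → s = 3.3175

3.3175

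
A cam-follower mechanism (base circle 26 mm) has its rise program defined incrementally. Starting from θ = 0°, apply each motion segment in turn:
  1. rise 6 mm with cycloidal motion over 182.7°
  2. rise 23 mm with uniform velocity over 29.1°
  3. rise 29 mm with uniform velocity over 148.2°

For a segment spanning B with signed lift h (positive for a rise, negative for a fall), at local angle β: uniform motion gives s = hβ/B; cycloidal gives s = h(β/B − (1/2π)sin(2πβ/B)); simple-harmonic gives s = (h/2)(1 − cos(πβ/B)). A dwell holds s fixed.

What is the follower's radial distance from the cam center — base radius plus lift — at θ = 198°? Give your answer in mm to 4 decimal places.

seg 1 [0°–182.7°] cycloidal, h=6: full span → s += 6 → s = 6.0000
seg 2 [182.7°–211.8°] uniform, h=23: θ=198° here. β=15.3, B=29.1. 23·15.3/29.1 = 12.0928 → s = 18.0928
radial distance = base radius + s = 26 + 18.0928 = 44.0928

44.0928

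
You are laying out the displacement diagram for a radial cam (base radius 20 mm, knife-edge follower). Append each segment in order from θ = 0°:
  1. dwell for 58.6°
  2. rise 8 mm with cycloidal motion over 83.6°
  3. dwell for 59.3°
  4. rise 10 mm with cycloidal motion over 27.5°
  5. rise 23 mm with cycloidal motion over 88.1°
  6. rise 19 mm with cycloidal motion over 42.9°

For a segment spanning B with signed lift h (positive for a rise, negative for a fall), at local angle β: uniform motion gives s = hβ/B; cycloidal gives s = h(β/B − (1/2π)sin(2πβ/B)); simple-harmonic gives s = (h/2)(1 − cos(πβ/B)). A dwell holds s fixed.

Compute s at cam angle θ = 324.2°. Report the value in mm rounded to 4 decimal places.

seg 1 [0°–58.6°] dwell: s stays 0.0000
seg 2 [58.6°–142.2°] cycloidal, h=8: full span → s += 8 → s = 8.0000
seg 3 [142.2°–201.5°] dwell: s stays 8.0000
seg 4 [201.5°–229°] cycloidal, h=10: full span → s += 10 → s = 18.0000
seg 5 [229°–317.1°] cycloidal, h=23: full span → s += 23 → s = 41.0000
seg 6 [317.1°–360°] cycloidal, h=19: θ=324.2° here. β=7.1, B=42.9. 19·(0.1655 − sin(2π·0.1655)/(2π)) = 0.5369 → s = 41.5369

41.5369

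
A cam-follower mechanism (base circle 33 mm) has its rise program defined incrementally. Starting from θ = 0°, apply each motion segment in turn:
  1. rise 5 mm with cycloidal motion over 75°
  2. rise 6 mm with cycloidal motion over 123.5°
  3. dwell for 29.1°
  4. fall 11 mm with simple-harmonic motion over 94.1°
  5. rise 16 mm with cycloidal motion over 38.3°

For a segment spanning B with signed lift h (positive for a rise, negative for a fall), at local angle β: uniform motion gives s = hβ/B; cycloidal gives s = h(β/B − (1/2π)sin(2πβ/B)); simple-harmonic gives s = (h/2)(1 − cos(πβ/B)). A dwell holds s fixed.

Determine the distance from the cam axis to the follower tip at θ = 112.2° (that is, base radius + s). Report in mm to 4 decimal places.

seg 1 [0°–75°] cycloidal, h=5: full span → s += 5 → s = 5.0000
seg 2 [75°–198.5°] cycloidal, h=6: θ=112.2° here. β=37.2, B=123.5. 6·(0.3012 − sin(2π·0.3012)/(2π)) = 0.9014 → s = 5.9014
radial distance = base radius + s = 33 + 5.9014 = 38.9014

38.9014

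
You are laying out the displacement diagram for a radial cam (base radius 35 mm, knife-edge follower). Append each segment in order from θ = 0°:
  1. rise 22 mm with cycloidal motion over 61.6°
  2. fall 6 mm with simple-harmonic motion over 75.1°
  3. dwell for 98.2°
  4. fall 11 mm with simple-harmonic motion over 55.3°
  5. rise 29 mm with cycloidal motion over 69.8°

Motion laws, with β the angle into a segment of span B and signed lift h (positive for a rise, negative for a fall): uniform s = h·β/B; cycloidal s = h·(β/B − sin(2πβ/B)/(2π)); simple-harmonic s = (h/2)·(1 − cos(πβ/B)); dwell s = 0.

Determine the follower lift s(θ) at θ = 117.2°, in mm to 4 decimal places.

seg 1 [0°–61.6°] cycloidal, h=22: full span → s += 22 → s = 22.0000
seg 2 [61.6°–136.7°] simple-harmonic, h=-6: θ=117.2° here. β=55.6, B=75.1. -6/2·(1 − cos(π·0.7403)) = -5.0560 → s = 16.9440

16.9440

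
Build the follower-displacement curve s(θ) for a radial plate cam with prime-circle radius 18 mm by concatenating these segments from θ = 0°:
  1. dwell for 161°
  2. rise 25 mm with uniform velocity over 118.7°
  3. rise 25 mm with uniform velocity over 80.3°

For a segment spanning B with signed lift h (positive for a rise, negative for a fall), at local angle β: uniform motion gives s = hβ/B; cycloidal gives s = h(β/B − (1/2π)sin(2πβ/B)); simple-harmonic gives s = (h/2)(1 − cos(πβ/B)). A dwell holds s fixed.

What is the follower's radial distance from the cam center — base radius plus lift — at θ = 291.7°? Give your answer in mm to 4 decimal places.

seg 1 [0°–161°] dwell: s stays 0.0000
seg 2 [161°–279.7°] uniform, h=25: full span → s += 25 → s = 25.0000
seg 3 [279.7°–360°] uniform, h=25: θ=291.7° here. β=12, B=80.3. 25·12/80.3 = 3.7360 → s = 28.7360
radial distance = base radius + s = 18 + 28.7360 = 46.7360

46.7360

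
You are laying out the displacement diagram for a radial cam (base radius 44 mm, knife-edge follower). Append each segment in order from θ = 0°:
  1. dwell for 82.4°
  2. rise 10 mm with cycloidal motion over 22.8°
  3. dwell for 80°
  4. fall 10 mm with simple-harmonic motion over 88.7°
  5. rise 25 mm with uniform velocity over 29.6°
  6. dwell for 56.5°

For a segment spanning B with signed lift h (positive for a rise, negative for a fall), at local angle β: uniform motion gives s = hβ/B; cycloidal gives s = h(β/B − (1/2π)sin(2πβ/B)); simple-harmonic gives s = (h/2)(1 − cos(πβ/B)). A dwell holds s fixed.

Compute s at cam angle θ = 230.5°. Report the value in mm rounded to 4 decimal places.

seg 1 [0°–82.4°] dwell: s stays 0.0000
seg 2 [82.4°–105.2°] cycloidal, h=10: full span → s += 10 → s = 10.0000
seg 3 [105.2°–185.2°] dwell: s stays 10.0000
seg 4 [185.2°–273.9°] simple-harmonic, h=-10: θ=230.5° here. β=45.3, B=88.7. -10/2·(1 − cos(π·0.5107)) = -5.1682 → s = 4.8318

4.8318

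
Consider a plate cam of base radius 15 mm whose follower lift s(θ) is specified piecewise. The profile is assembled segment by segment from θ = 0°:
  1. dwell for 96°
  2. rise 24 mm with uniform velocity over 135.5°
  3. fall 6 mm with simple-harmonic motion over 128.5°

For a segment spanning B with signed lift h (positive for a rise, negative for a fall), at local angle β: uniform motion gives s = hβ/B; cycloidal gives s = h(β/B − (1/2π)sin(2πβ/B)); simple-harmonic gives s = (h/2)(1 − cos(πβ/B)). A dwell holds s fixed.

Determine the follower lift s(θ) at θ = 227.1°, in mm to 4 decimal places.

seg 1 [0°–96°] dwell: s stays 0.0000
seg 2 [96°–231.5°] uniform, h=24: θ=227.1° here. β=131.1, B=135.5. 24·131.1/135.5 = 23.2207 → s = 23.2207

23.2207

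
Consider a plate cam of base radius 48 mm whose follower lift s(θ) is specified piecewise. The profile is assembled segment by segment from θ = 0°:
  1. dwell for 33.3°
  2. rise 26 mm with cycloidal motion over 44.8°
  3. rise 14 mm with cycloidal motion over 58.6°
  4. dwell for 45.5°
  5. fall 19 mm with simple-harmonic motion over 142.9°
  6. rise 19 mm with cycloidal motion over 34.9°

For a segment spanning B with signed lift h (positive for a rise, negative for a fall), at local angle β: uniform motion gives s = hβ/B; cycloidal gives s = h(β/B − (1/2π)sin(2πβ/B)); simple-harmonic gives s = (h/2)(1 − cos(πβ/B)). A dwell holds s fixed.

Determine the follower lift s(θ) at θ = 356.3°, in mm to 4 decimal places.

seg 1 [0°–33.3°] dwell: s stays 0.0000
seg 2 [33.3°–78.1°] cycloidal, h=26: full span → s += 26 → s = 26.0000
seg 3 [78.1°–136.7°] cycloidal, h=14: full span → s += 14 → s = 40.0000
seg 4 [136.7°–182.2°] dwell: s stays 40.0000
seg 5 [182.2°–325.1°] simple-harmonic, h=-19: full span → s += -19 → s = 21.0000
seg 6 [325.1°–360°] cycloidal, h=19: θ=356.3° here. β=31.2, B=34.9. 19·(0.8940 − sin(2π·0.8940)/(2π)) = 18.8543 → s = 39.8543

39.8543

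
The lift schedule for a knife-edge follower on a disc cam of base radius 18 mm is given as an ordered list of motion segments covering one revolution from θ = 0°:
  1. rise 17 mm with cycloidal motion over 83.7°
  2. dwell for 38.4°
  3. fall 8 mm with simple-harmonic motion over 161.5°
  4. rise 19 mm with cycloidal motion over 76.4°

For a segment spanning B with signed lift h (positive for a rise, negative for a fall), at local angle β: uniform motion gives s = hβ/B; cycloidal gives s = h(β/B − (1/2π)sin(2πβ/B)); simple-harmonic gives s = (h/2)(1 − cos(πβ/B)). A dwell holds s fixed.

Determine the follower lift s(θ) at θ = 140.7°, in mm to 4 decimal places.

seg 1 [0°–83.7°] cycloidal, h=17: full span → s += 17 → s = 17.0000
seg 2 [83.7°–122.1°] dwell: s stays 17.0000
seg 3 [122.1°–283.6°] simple-harmonic, h=-8: θ=140.7° here. β=18.6, B=161.5. -8/2·(1 − cos(π·0.1152)) = -0.2590 → s = 16.7410

16.7410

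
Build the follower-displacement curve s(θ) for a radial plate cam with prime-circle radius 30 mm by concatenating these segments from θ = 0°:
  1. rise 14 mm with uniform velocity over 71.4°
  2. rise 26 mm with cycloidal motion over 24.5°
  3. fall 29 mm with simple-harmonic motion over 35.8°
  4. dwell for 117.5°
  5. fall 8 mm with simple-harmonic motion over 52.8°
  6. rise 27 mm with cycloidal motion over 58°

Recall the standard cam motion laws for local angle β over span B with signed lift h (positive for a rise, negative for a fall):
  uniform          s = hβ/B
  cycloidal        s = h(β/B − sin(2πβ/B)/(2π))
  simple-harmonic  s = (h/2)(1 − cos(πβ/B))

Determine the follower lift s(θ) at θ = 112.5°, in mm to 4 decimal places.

seg 1 [0°–71.4°] uniform, h=14: full span → s += 14 → s = 14.0000
seg 2 [71.4°–95.9°] cycloidal, h=26: full span → s += 26 → s = 40.0000
seg 3 [95.9°–131.7°] simple-harmonic, h=-29: θ=112.5° here. β=16.6, B=35.8. -29/2·(1 − cos(π·0.4637)) = -12.8494 → s = 27.1506

27.1506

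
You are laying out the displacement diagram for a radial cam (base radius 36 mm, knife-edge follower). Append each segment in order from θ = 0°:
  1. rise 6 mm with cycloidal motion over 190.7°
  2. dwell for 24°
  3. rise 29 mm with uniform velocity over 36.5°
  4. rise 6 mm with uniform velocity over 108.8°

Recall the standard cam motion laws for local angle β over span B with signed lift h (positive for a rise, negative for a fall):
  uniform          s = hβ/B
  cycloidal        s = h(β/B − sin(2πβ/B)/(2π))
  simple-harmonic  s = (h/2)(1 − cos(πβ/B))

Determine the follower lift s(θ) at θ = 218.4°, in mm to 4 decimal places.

seg 1 [0°–190.7°] cycloidal, h=6: full span → s += 6 → s = 6.0000
seg 2 [190.7°–214.7°] dwell: s stays 6.0000
seg 3 [214.7°–251.2°] uniform, h=29: θ=218.4° here. β=3.7, B=36.5. 29·3.7/36.5 = 2.9397 → s = 8.9397

8.9397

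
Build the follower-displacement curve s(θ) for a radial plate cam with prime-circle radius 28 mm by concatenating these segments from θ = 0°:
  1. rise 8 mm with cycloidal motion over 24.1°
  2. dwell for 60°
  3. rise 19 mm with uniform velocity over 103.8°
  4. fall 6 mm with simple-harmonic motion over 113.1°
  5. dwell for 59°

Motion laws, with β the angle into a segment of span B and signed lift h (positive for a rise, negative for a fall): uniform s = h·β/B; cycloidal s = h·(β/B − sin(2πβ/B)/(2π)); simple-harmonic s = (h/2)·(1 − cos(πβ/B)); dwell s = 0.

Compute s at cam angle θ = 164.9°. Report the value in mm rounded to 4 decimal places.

seg 1 [0°–24.1°] cycloidal, h=8: full span → s += 8 → s = 8.0000
seg 2 [24.1°–84.1°] dwell: s stays 8.0000
seg 3 [84.1°–187.9°] uniform, h=19: θ=164.9° here. β=80.8, B=103.8. 19·80.8/103.8 = 14.7900 → s = 22.7900

22.7900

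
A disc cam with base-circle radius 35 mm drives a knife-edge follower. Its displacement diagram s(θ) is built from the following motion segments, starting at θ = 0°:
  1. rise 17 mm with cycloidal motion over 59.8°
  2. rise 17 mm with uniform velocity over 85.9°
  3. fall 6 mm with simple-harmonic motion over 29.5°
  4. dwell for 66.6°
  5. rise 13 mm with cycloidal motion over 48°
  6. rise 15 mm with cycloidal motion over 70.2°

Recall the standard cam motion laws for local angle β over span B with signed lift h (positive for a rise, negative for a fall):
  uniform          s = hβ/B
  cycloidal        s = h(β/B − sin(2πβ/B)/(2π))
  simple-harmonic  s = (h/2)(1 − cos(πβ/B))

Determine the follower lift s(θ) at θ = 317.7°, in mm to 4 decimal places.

seg 1 [0°–59.8°] cycloidal, h=17: full span → s += 17 → s = 17.0000
seg 2 [59.8°–145.7°] uniform, h=17: full span → s += 17 → s = 34.0000
seg 3 [145.7°–175.2°] simple-harmonic, h=-6: full span → s += -6 → s = 28.0000
seg 4 [175.2°–241.8°] dwell: s stays 28.0000
seg 5 [241.8°–289.8°] cycloidal, h=13: full span → s += 13 → s = 41.0000
seg 6 [289.8°–360°] cycloidal, h=15: θ=317.7° here. β=27.9, B=70.2. 15·(0.3974 − sin(2π·0.3974)/(2π)) = 4.5274 → s = 45.5274

45.5274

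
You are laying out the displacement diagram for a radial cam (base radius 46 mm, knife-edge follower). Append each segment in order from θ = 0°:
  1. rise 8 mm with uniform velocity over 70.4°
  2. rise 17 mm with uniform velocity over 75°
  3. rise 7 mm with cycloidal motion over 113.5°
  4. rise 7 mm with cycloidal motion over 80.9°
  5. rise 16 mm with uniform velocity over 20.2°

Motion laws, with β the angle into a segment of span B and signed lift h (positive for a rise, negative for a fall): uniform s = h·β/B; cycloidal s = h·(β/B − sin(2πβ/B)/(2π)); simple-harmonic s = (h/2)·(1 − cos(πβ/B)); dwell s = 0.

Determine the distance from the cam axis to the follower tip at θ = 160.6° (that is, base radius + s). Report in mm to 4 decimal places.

seg 1 [0°–70.4°] uniform, h=8: full span → s += 8 → s = 8.0000
seg 2 [70.4°–145.4°] uniform, h=17: full span → s += 17 → s = 25.0000
seg 3 [145.4°–258.9°] cycloidal, h=7: θ=160.6° here. β=15.2, B=113.5. 7·(0.1339 − sin(2π·0.1339)/(2π)) = 0.1068 → s = 25.1068
radial distance = base radius + s = 46 + 25.1068 = 71.1068

71.1068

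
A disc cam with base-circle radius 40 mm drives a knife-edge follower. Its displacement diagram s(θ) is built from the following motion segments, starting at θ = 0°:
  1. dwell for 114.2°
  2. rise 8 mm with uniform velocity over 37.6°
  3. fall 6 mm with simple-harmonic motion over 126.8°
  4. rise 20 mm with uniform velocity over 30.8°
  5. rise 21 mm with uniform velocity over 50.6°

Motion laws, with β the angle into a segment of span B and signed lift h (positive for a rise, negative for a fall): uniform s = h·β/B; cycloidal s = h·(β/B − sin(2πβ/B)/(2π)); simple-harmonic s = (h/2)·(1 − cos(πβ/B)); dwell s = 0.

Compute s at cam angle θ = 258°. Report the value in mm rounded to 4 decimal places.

seg 1 [0°–114.2°] dwell: s stays 0.0000
seg 2 [114.2°–151.8°] uniform, h=8: full span → s += 8 → s = 8.0000
seg 3 [151.8°–278.6°] simple-harmonic, h=-6: θ=258° here. β=106.2, B=126.8. -6/2·(1 − cos(π·0.8375)) = -5.6177 → s = 2.3823

2.3823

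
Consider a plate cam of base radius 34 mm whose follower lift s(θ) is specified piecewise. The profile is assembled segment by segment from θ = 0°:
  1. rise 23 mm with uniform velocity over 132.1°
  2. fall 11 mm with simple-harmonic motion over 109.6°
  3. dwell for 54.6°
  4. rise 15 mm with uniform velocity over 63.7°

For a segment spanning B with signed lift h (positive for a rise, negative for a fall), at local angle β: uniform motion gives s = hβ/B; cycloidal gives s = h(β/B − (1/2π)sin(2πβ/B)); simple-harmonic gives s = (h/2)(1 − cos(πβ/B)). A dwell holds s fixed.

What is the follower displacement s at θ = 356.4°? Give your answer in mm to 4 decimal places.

seg 1 [0°–132.1°] uniform, h=23: full span → s += 23 → s = 23.0000
seg 2 [132.1°–241.7°] simple-harmonic, h=-11: full span → s += -11 → s = 12.0000
seg 3 [241.7°–296.3°] dwell: s stays 12.0000
seg 4 [296.3°–360°] uniform, h=15: θ=356.4° here. β=60.1, B=63.7. 15·60.1/63.7 = 14.1523 → s = 26.1523

26.1523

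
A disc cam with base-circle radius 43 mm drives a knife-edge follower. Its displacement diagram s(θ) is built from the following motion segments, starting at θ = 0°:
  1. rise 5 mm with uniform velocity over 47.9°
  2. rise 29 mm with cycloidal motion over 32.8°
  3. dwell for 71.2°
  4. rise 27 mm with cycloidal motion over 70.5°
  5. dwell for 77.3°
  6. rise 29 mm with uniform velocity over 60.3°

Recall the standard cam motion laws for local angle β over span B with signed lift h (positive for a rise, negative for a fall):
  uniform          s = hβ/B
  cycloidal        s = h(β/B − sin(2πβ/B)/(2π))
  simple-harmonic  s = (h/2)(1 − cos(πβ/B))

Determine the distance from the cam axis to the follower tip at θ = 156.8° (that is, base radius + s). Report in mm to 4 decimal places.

seg 1 [0°–47.9°] uniform, h=5: full span → s += 5 → s = 5.0000
seg 2 [47.9°–80.7°] cycloidal, h=29: full span → s += 29 → s = 34.0000
seg 3 [80.7°–151.9°] dwell: s stays 34.0000
seg 4 [151.9°–222.4°] cycloidal, h=27: θ=156.8° here. β=4.9, B=70.5. 27·(0.0695 − sin(2π·0.0695)/(2π)) = 0.0591 → s = 34.0591
radial distance = base radius + s = 43 + 34.0591 = 77.0591

77.0591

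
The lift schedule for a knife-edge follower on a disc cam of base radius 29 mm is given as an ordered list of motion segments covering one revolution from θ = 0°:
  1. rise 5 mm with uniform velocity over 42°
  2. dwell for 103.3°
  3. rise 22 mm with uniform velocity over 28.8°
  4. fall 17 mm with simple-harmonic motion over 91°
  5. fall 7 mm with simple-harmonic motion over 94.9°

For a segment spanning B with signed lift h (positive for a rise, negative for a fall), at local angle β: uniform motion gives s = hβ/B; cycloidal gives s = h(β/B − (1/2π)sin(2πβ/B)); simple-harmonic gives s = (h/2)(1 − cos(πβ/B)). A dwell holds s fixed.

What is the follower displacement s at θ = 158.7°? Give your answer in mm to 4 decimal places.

seg 1 [0°–42°] uniform, h=5: full span → s += 5 → s = 5.0000
seg 2 [42°–145.3°] dwell: s stays 5.0000
seg 3 [145.3°–174.1°] uniform, h=22: θ=158.7° here. β=13.4, B=28.8. 22·13.4/28.8 = 10.2361 → s = 15.2361

15.2361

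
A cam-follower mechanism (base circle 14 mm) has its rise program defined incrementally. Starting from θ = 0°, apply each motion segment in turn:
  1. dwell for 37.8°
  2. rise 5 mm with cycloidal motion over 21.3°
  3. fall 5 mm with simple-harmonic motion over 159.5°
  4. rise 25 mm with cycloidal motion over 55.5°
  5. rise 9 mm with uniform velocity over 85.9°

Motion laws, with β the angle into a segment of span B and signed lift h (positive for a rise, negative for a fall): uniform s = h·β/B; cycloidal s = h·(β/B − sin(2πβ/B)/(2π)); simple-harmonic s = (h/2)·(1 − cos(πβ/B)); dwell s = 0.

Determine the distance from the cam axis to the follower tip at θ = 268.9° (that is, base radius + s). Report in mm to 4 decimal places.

seg 1 [0°–37.8°] dwell: s stays 0.0000
seg 2 [37.8°–59.1°] cycloidal, h=5: full span → s += 5 → s = 5.0000
seg 3 [59.1°–218.6°] simple-harmonic, h=-5: full span → s += -5 → s = 0.0000
seg 4 [218.6°–274.1°] cycloidal, h=25: θ=268.9° here. β=50.3, B=55.5. 25·(0.9063 − sin(2π·0.9063)/(2π)) = 24.8670 → s = 24.8670
radial distance = base radius + s = 14 + 24.8670 = 38.8670

38.8670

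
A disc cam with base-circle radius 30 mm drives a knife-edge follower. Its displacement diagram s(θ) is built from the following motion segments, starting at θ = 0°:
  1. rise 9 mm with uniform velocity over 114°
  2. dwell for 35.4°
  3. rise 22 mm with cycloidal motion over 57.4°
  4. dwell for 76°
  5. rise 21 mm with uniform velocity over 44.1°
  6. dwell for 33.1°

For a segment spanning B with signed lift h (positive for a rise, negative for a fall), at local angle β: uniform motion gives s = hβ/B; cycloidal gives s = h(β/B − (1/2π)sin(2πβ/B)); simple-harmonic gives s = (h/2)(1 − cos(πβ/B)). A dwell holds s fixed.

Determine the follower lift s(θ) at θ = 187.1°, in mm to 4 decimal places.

seg 1 [0°–114°] uniform, h=9: full span → s += 9 → s = 9.0000
seg 2 [114°–149.4°] dwell: s stays 9.0000
seg 3 [149.4°–206.8°] cycloidal, h=22: θ=187.1° here. β=37.7, B=57.4. 22·(0.6568 − sin(2π·0.6568)/(2π)) = 17.3674 → s = 26.3674

26.3674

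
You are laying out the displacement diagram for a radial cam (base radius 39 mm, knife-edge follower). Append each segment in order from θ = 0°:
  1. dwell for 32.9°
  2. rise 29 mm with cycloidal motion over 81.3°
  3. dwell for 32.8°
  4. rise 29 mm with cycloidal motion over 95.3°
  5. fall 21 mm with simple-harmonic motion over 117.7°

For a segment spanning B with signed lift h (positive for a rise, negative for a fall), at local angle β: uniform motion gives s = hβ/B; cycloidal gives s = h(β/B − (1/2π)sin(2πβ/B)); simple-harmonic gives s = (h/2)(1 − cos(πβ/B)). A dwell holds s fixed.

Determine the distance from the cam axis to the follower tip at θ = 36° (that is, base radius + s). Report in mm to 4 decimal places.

seg 1 [0°–32.9°] dwell: s stays 0.0000
seg 2 [32.9°–114.2°] cycloidal, h=29: θ=36° here. β=3.1, B=81.3. 29·(0.0381 − sin(2π·0.0381)/(2π)) = 0.0105 → s = 0.0105
radial distance = base radius + s = 39 + 0.0105 = 39.0105

39.0105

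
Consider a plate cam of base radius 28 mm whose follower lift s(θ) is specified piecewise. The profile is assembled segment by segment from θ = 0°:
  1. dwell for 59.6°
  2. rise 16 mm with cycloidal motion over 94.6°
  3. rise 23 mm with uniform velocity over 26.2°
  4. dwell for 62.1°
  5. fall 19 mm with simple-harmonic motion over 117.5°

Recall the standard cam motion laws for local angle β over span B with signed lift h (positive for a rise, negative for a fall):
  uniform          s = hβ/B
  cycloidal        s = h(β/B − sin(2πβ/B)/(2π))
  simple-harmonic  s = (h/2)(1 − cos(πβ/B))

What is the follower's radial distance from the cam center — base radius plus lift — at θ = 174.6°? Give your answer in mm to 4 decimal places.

seg 1 [0°–59.6°] dwell: s stays 0.0000
seg 2 [59.6°–154.2°] cycloidal, h=16: full span → s += 16 → s = 16.0000
seg 3 [154.2°–180.4°] uniform, h=23: θ=174.6° here. β=20.4, B=26.2. 23·20.4/26.2 = 17.9084 → s = 33.9084
radial distance = base radius + s = 28 + 33.9084 = 61.9084

61.9084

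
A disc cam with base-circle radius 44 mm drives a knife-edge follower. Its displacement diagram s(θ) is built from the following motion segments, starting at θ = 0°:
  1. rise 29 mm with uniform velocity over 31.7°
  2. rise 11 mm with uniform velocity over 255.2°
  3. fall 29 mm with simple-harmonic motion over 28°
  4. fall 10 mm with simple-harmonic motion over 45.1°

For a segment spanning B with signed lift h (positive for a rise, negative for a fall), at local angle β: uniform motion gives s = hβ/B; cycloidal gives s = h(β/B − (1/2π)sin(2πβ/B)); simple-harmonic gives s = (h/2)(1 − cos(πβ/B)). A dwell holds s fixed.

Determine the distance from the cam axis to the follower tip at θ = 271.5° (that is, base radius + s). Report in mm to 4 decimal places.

seg 1 [0°–31.7°] uniform, h=29: full span → s += 29 → s = 29.0000
seg 2 [31.7°–286.9°] uniform, h=11: θ=271.5° here. β=239.8, B=255.2. 11·239.8/255.2 = 10.3362 → s = 39.3362
radial distance = base radius + s = 44 + 39.3362 = 83.3362

83.3362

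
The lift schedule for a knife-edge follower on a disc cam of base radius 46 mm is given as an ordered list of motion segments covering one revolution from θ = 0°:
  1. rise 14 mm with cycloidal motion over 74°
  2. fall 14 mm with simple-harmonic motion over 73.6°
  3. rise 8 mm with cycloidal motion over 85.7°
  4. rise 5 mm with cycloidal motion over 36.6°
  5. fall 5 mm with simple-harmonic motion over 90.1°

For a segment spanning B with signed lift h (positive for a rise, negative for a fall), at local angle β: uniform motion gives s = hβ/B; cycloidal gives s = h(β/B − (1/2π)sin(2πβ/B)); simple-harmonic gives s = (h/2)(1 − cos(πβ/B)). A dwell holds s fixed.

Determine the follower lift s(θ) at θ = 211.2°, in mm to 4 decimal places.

seg 1 [0°–74°] cycloidal, h=14: full span → s += 14 → s = 14.0000
seg 2 [74°–147.6°] simple-harmonic, h=-14: full span → s += -14 → s = 0.0000
seg 3 [147.6°–233.3°] cycloidal, h=8: θ=211.2° here. β=63.6, B=85.7. 8·(0.7421 − sin(2π·0.7421)/(2π)) = 7.2087 → s = 7.2087

7.2087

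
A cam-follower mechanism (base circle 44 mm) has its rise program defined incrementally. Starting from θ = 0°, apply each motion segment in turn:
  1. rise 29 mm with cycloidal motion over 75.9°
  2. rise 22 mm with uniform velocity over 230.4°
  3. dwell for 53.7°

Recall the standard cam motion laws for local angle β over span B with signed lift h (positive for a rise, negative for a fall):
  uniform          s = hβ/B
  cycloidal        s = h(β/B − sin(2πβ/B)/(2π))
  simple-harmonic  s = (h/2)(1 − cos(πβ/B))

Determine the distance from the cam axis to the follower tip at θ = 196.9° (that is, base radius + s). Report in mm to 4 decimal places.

seg 1 [0°–75.9°] cycloidal, h=29: full span → s += 29 → s = 29.0000
seg 2 [75.9°–306.3°] uniform, h=22: θ=196.9° here. β=121, B=230.4. 22·121/230.4 = 11.5538 → s = 40.5538
radial distance = base radius + s = 44 + 40.5538 = 84.5538

84.5538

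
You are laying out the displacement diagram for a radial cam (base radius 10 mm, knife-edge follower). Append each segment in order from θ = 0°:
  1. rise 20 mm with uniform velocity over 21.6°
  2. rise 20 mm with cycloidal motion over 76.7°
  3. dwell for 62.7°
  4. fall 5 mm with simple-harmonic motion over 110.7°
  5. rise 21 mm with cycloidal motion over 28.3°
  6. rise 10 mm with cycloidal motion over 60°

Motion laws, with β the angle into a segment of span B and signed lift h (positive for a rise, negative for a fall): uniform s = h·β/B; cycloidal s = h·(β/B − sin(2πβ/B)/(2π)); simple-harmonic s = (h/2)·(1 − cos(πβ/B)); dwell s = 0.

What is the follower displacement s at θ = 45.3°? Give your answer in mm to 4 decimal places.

seg 1 [0°–21.6°] uniform, h=20: full span → s += 20 → s = 20.0000
seg 2 [21.6°–98.3°] cycloidal, h=20: θ=45.3° here. β=23.7, B=76.7. 20·(0.3090 − sin(2π·0.3090)/(2π)) = 3.2130 → s = 23.2130

23.2130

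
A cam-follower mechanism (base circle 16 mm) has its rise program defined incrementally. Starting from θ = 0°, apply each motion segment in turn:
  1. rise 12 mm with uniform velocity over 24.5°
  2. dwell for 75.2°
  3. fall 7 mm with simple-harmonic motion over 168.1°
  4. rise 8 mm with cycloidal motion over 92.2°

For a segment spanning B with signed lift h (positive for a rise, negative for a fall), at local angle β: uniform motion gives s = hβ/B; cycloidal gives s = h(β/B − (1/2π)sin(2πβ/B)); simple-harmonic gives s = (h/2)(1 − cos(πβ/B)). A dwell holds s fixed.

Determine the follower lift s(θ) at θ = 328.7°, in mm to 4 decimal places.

seg 1 [0°–24.5°] uniform, h=12: full span → s += 12 → s = 12.0000
seg 2 [24.5°–99.7°] dwell: s stays 12.0000
seg 3 [99.7°–267.8°] simple-harmonic, h=-7: full span → s += -7 → s = 5.0000
seg 4 [267.8°–360°] cycloidal, h=8: θ=328.7° here. β=60.9, B=92.2. 8·(0.6605 − sin(2π·0.6605)/(2π)) = 6.3614 → s = 11.3614

11.3614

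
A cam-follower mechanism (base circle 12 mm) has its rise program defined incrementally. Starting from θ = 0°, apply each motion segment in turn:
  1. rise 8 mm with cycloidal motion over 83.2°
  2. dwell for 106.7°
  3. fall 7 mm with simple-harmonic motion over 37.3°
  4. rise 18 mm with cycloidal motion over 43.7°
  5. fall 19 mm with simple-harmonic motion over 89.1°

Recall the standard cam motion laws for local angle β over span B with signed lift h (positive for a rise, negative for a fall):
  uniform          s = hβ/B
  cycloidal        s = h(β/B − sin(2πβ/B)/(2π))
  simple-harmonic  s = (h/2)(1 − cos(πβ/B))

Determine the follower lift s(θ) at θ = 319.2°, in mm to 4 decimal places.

seg 1 [0°–83.2°] cycloidal, h=8: full span → s += 8 → s = 8.0000
seg 2 [83.2°–189.9°] dwell: s stays 8.0000
seg 3 [189.9°–227.2°] simple-harmonic, h=-7: full span → s += -7 → s = 1.0000
seg 4 [227.2°–270.9°] cycloidal, h=18: full span → s += 18 → s = 19.0000
seg 5 [270.9°–360°] simple-harmonic, h=-19: θ=319.2° here. β=48.3, B=89.1. -19/2·(1 − cos(π·0.5421)) = -10.7525 → s = 8.2475

8.2475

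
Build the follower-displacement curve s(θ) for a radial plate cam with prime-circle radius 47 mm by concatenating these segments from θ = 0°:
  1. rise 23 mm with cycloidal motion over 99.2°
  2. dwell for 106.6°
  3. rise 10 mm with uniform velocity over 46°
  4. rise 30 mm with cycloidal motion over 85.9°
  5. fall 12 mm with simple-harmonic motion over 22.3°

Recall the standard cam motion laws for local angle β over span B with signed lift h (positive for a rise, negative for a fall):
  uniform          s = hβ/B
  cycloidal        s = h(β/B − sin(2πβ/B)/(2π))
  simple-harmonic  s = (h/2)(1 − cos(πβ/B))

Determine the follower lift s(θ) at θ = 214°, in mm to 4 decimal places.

seg 1 [0°–99.2°] cycloidal, h=23: full span → s += 23 → s = 23.0000
seg 2 [99.2°–205.8°] dwell: s stays 23.0000
seg 3 [205.8°–251.8°] uniform, h=10: θ=214° here. β=8.2, B=46. 10·8.2/46 = 1.7826 → s = 24.7826

24.7826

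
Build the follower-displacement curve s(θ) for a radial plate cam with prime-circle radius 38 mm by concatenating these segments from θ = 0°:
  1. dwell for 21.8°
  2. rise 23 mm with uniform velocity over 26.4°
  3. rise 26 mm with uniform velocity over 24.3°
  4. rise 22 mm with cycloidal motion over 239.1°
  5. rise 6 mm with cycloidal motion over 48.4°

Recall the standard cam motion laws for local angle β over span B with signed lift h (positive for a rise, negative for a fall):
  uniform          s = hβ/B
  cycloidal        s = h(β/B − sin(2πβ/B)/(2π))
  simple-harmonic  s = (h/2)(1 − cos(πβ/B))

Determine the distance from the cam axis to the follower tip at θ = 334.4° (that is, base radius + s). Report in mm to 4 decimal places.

seg 1 [0°–21.8°] dwell: s stays 0.0000
seg 2 [21.8°–48.2°] uniform, h=23: full span → s += 23 → s = 23.0000
seg 3 [48.2°–72.5°] uniform, h=26: full span → s += 26 → s = 49.0000
seg 4 [72.5°–311.6°] cycloidal, h=22: full span → s += 22 → s = 71.0000
seg 5 [311.6°–360°] cycloidal, h=6: θ=334.4° here. β=22.8, B=48.4. 6·(0.4711 − sin(2π·0.4711)/(2π)) = 2.6538 → s = 73.6538
radial distance = base radius + s = 38 + 73.6538 = 111.6538

111.6538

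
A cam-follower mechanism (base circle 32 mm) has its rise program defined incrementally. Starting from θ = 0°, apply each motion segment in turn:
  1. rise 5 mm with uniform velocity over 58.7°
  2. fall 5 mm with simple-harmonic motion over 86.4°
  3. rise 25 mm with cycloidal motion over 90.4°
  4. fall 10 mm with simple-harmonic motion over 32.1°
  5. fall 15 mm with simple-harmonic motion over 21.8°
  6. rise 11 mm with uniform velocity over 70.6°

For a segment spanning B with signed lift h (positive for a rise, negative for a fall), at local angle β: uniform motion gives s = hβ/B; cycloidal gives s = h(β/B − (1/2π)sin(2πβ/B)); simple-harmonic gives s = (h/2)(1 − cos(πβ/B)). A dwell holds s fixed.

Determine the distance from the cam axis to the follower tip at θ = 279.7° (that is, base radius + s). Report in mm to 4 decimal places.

seg 1 [0°–58.7°] uniform, h=5: full span → s += 5 → s = 5.0000
seg 2 [58.7°–145.1°] simple-harmonic, h=-5: full span → s += -5 → s = 0.0000
seg 3 [145.1°–235.5°] cycloidal, h=25: full span → s += 25 → s = 25.0000
seg 4 [235.5°–267.6°] simple-harmonic, h=-10: full span → s += -10 → s = 15.0000
seg 5 [267.6°–289.4°] simple-harmonic, h=-15: θ=279.7° here. β=12.1, B=21.8. -15/2·(1 − cos(π·0.5550)) = -8.7905 → s = 6.2095
radial distance = base radius + s = 32 + 6.2095 = 38.2095

38.2095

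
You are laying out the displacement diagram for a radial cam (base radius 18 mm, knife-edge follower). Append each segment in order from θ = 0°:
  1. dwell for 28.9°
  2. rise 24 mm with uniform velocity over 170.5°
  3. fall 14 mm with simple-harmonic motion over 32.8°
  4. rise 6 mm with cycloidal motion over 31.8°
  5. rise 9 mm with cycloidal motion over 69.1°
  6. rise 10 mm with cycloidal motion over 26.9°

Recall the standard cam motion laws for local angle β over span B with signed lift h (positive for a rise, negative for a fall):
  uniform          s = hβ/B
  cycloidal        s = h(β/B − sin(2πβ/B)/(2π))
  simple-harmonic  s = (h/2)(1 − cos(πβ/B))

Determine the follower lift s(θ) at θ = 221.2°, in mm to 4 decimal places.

seg 1 [0°–28.9°] dwell: s stays 0.0000
seg 2 [28.9°–199.4°] uniform, h=24: full span → s += 24 → s = 24.0000
seg 3 [199.4°–232.2°] simple-harmonic, h=-14: θ=221.2° here. β=21.8, B=32.8. -14/2·(1 − cos(π·0.6646)) = -10.4612 → s = 13.5388

13.5388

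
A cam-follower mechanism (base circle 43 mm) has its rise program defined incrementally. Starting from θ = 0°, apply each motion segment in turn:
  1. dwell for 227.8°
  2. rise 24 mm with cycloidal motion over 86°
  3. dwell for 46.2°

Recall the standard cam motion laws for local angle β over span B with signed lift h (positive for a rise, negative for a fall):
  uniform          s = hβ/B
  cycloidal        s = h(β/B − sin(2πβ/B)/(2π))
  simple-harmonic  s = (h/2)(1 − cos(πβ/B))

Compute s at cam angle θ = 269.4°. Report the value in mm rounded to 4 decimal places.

seg 1 [0°–227.8°] dwell: s stays 0.0000
seg 2 [227.8°–313.8°] cycloidal, h=24: θ=269.4° here. β=41.6, B=86. 24·(0.4837 − sin(2π·0.4837)/(2π)) = 11.2193 → s = 11.2193

11.2193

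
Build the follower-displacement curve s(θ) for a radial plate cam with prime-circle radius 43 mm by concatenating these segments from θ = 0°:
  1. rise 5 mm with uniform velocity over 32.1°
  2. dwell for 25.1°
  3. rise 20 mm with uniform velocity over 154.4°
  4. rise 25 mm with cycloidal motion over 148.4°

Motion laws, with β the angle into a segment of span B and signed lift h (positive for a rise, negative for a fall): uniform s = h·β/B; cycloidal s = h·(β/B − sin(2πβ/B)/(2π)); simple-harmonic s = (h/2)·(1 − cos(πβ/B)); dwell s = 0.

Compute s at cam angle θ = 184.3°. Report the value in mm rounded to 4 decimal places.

seg 1 [0°–32.1°] uniform, h=5: full span → s += 5 → s = 5.0000
seg 2 [32.1°–57.2°] dwell: s stays 5.0000
seg 3 [57.2°–211.6°] uniform, h=20: θ=184.3° here. β=127.1, B=154.4. 20·127.1/154.4 = 16.4637 → s = 21.4637

21.4637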